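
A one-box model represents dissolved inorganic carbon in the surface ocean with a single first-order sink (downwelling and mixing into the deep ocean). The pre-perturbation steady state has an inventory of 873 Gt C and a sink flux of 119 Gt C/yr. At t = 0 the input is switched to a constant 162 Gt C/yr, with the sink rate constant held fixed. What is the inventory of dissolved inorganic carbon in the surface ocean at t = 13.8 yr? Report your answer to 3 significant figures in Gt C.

Residence time τ = M₀/F₀ = 7.336 yr. The eventual steady state is M_∞ = M₀·(F₁/F₀) = 873 × 162/119 = 1188.5 Gt C.
The anomaly ΔM(t) = M(t) − M_∞ decays as ΔM₀·e^(−t/τ) with ΔM₀ = 873 − 1188.5 = −315.5 Gt C.
At t = 13.8 yr, e^(−t/τ) = e^(−1.881) = 0.1524, so ΔM = −48.08 Gt C and M = 1188.5 − 48.08 = 1140.4 Gt C.

1140 Gt C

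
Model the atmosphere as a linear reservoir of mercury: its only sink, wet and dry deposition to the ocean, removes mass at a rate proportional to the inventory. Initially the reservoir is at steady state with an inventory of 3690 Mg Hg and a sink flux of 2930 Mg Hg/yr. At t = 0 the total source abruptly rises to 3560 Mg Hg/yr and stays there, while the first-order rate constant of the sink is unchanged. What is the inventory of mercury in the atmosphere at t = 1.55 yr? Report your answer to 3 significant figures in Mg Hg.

4250 Mg Hg

The sink rate constant is k = F₀/M₀ = 2930/3690 = 0.7940 yr⁻¹.
Solving dM/dt = F₁ − kM with M(0) = M₀ gives M(t) = F₁/k + (M₀ − F₁/k)·e^(−kt).
F₁/k = 3560/0.7940 = 4483.4 Mg Hg; kt = 0.7940 × 1.55 = 1.231, e^(−kt) = 0.2921.
M(1.55) = 4483.4 + (3690 − 4483.4) × 0.2921 = 4483.4 − 231.7 = 4251.7 Mg Hg.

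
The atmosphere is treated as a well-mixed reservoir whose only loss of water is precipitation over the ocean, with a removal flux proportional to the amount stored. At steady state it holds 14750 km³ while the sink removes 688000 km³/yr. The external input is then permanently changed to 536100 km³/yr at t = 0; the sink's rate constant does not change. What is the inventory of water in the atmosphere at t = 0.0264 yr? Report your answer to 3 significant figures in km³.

The sink rate constant is k = F₀/M₀ = 688000/14750 = 46.64 yr⁻¹.
Solving dM/dt = F₁ − kM with M(0) = M₀ gives M(t) = F₁/k + (M₀ − F₁/k)·e^(−kt).
F₁/k = 536100/46.64 = 11493 km³; kt = 46.64 × 0.0264 = 1.231, e^(−kt) = 0.2919.
M(0.0264) = 11493 + (14750 − 11493) × 0.2919 = 11493 + 950.5 = 12444 km³.

12400 km³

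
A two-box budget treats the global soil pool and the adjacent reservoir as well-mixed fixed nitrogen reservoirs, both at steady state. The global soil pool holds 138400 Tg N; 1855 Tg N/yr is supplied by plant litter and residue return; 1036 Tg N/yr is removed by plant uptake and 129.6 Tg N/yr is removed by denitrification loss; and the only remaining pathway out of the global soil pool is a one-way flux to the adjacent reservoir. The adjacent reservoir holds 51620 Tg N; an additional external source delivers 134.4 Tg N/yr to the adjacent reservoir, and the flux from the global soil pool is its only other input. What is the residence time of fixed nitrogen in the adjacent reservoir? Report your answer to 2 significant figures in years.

63 yr

Balance the global soil pool: ΣF_in = 1855.0 Tg N/yr.
Flux to the adjacent reservoir = ΣF_in − (1036 + 129.6) = 689.40 Tg N/yr.
Total input to the adjacent reservoir = 689.40 + 134.4 = 823.80 Tg N/yr; at steady state this equals its total output.
τ = M / F = 51620 / 823.80 = 62.66 yr.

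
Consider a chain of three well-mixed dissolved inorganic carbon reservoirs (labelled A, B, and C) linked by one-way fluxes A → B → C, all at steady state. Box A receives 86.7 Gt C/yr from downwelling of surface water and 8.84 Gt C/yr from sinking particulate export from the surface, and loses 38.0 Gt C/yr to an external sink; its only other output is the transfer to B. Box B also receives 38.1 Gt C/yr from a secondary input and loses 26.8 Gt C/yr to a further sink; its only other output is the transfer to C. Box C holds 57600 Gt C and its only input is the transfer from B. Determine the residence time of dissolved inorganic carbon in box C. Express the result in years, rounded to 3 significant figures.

837 yr

Box A: F(A→B) = (86.7 + 8.84) − 38.0 = 57.540 Gt C/yr.
Box B: F(B→C) = (57.540 + 38.1) − 26.8 = 68.840 Gt C/yr.
Box C throughput = its input = 68.840 Gt C/yr; τ = 57600 / 68.840 = 836.7 yr.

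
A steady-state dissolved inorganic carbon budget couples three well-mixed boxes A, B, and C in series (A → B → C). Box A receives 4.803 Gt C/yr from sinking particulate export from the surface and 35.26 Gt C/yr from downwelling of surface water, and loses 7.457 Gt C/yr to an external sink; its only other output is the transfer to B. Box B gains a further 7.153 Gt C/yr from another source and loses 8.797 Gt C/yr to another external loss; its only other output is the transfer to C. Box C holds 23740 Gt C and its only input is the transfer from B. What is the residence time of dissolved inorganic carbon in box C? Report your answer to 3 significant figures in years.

Box A: F(A→B) = (4.803 + 35.26) − 7.457 = 32.606 Gt C/yr.
Box B: F(B→C) = (32.606 + 7.153) − 8.797 = 30.962 Gt C/yr.
Box C throughput = its input = 30.962 Gt C/yr; τ = 23740 / 30.962 = 766.7 yr.

767 yr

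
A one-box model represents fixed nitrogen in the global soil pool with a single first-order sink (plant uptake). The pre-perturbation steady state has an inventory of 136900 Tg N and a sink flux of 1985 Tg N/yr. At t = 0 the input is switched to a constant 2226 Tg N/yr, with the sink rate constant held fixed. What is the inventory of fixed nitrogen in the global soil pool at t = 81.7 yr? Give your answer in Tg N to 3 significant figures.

148000 Tg N

The sink rate constant is k = F₀/M₀ = 1985/136900 = 0.01450 yr⁻¹.
Solving dM/dt = F₁ − kM with M(0) = M₀ gives M(t) = F₁/k + (M₀ − F₁/k)·e^(−kt).
F₁/k = 2226/0.01450 = 153520 Tg N; kt = 0.01450 × 81.7 = 1.185, e^(−kt) = 0.3059.
M(81.7) = 153520 + (136900 − 153520) × 0.3059 = 153520 − 5084 = 148440 Tg N.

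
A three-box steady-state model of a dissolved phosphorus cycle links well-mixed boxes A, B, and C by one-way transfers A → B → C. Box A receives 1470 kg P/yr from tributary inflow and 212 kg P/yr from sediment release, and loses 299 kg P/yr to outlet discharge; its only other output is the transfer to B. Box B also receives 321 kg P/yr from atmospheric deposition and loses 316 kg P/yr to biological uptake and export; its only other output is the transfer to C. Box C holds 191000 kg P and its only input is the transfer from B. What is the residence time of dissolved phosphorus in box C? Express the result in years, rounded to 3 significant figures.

Box A: F(A→B) = (1470 + 212) − 299 = 1383.0 kg P/yr.
Box B: F(B→C) = (1383.0 + 321) − 316 = 1388.0 kg P/yr.
Box C throughput = its input = 1388.0 kg P/yr; τ = 191000 / 1388.0 = 137.6 yr.

138 yr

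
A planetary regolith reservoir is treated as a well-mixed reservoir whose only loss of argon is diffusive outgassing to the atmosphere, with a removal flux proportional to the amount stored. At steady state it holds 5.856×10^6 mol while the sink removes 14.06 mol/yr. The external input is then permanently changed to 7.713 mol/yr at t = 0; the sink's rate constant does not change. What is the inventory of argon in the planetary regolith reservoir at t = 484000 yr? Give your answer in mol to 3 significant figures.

4.04×10^6 mol

The sink rate constant is k = F₀/M₀ = 14.06/5.856×10^6 = 2.401×10^-6 yr⁻¹.
Solving dM/dt = F₁ − kM with M(0) = M₀ gives M(t) = F₁/k + (M₀ − F₁/k)·e^(−kt).
F₁/k = 7.713/2.401×10^-6 = 3.2125×10^6 mol; kt = 2.401×10^-6 × 484000 = 1.162, e^(−kt) = 0.3128.
M(484000) = 3.2125×10^6 + (5.856×10^6 − 3.2125×10^6) × 0.3128 = 3.2125×10^6 + 827000 = 4.0395×10^6 mol.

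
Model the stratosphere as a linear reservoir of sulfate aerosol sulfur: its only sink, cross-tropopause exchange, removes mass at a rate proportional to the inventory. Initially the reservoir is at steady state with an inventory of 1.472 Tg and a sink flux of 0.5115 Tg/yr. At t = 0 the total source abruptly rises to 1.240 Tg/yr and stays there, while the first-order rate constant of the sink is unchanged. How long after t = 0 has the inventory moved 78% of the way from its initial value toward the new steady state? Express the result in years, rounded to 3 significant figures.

τ = M₀/F₀ = 1.472/0.5115 = 2.878 yr.
The remaining gap fraction is e^(−t/τ); 78% covered ⇒ e^(−t/τ) = 0.220.
t = −τ ln(0.220) = 2.878 × 1.514 = 4.357 yr.

4.36 yr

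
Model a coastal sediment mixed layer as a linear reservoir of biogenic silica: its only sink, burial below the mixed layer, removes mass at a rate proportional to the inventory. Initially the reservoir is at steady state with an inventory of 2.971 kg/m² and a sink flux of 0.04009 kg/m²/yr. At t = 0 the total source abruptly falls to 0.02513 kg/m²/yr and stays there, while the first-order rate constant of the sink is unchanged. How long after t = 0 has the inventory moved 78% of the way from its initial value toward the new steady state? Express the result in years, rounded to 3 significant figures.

112 yr

τ = M₀/F₀ = 2.971/0.04009 = 74.11 yr.
The remaining gap fraction is e^(−t/τ); 78% covered ⇒ e^(−t/τ) = 0.220.
t = −τ ln(0.220) = 74.11 × 1.514 = 112.2 yr.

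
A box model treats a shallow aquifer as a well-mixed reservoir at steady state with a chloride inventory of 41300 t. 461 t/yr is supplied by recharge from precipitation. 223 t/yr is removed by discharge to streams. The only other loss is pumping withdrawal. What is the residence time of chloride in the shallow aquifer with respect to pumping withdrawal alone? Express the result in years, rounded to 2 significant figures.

170 yr

At steady state ΣF_in = ΣF_out.
ΣF_in = 461.00 t/yr.
Pumping withdrawal flux = ΣF_in − (223) = 461.00 − 223.0 = 238.0 t/yr.
τ = M / F = 41300 / 238.0 = 173.5 yr.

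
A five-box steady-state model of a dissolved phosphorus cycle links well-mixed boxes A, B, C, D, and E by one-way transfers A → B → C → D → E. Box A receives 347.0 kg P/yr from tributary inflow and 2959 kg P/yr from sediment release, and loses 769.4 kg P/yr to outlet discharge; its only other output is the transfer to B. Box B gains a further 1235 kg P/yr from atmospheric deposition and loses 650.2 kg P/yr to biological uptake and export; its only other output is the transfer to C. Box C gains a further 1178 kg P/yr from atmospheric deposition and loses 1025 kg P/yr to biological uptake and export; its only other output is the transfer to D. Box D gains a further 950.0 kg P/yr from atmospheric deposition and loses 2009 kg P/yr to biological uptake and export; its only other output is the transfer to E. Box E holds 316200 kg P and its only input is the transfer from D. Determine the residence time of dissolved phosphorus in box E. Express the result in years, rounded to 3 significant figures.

Box A: F(A→B) = (347.0 + 2959) − 769.4 = 2536.6 kg P/yr.
Box B: F(B→C) = (2536.6 + 1235) − 650.2 = 3121.4 kg P/yr.
Box C: F(C→D) = (3121.4 + 1178) − 1025 = 3274.4 kg P/yr.
Box D: F(D→E) = (3274.4 + 950.0) − 2009 = 2215.4 kg P/yr.
Box E throughput = its input = 2215.4 kg P/yr; τ = 316200 / 2215.4 = 142.7 yr.

143 yr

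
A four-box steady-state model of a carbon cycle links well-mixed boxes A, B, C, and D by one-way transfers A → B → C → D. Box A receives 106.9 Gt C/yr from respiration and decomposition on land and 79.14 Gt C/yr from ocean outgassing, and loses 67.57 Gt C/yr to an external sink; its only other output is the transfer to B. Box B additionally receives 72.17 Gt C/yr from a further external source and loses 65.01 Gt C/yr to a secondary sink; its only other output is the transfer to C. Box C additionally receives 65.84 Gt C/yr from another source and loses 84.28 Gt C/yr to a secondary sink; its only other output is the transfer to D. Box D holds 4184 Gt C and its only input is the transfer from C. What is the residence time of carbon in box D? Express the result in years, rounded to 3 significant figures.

Box A: F(A→B) = (106.9 + 79.14) − 67.57 = 118.47 Gt C/yr.
Box B: F(B→C) = (118.47 + 72.17) − 65.01 = 125.63 Gt C/yr.
Box C: F(C→D) = (125.63 + 65.84) − 84.28 = 107.19 Gt C/yr.
Box D throughput = its input = 107.19 Gt C/yr; τ = 4184 / 107.19 = 39.03 yr.

39.0 yr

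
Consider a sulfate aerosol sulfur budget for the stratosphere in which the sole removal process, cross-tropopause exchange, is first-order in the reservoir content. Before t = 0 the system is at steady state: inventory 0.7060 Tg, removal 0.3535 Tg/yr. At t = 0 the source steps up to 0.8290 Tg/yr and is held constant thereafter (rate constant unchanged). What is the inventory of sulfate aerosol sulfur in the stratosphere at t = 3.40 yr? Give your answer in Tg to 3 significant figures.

1.48 Tg

The sink rate constant is k = F₀/M₀ = 0.3535/0.7060 = 0.5007 yr⁻¹.
Solving dM/dt = F₁ − kM with M(0) = M₀ gives M(t) = F₁/k + (M₀ − F₁/k)·e^(−kt).
F₁/k = 0.8290/0.5007 = 1.6557 Tg; kt = 0.5007 × 3.40 = 1.702, e^(−kt) = 0.1822.
M(3.40) = 1.6557 + (0.7060 − 1.6557) × 0.1822 = 1.6557 − 0.1731 = 1.4826 Tg.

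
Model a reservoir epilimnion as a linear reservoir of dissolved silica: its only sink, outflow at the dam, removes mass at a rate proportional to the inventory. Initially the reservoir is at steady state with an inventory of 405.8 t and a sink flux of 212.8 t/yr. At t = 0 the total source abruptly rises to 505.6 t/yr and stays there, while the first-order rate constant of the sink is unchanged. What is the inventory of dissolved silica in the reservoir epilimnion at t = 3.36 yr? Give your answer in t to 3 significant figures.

Residence time τ = M₀/F₀ = 1.907 yr. The eventual steady state is M_∞ = M₀·(F₁/F₀) = 405.8 × 505.6/212.8 = 964.16 t.
The anomaly ΔM(t) = M(t) − M_∞ decays as ΔM₀·e^(−t/τ) with ΔM₀ = 405.8 − 964.16 = −558.4 t.
At t = 3.36 yr, e^(−t/τ) = e^(−1.762) = 0.1717, so ΔM = −95.87 t and M = 964.16 − 95.87 = 868.28 t.

868 t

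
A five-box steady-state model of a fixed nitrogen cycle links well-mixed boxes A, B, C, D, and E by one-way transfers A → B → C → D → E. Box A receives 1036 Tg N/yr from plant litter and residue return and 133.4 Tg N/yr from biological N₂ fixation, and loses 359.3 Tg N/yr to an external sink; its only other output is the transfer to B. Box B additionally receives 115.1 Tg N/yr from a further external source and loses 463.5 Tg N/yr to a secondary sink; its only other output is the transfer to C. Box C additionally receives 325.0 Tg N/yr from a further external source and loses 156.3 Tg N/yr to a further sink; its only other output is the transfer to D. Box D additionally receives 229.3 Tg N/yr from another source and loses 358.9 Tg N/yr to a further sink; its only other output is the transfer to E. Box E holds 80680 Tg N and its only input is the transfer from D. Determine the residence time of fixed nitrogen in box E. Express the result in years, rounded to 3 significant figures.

161 yr

Box A: F(A→B) = (1036 + 133.4) − 359.3 = 810.10 Tg N/yr.
Box B: F(B→C) = (810.10 + 115.1) − 463.5 = 461.70 Tg N/yr.
Box C: F(C→D) = (461.70 + 325.0) − 156.3 = 630.40 Tg N/yr.
Box D: F(D→E) = (630.40 + 229.3) − 358.9 = 500.80 Tg N/yr.
Box E throughput = its input = 500.80 Tg N/yr; τ = 80680 / 500.80 = 161.1 yr.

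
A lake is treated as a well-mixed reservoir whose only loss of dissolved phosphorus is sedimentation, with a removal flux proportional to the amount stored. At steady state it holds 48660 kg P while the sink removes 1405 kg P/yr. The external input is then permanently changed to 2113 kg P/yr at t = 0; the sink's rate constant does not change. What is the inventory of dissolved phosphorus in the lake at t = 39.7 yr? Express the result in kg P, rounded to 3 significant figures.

Residence time τ = M₀/F₀ = 34.63 yr. The eventual steady state is M_∞ = M₀·(F₁/F₀) = 48660 × 2113/1405 = 73180 kg P.
The anomaly ΔM(t) = M(t) − M_∞ decays as ΔM₀·e^(−t/τ) with ΔM₀ = 48660 − 73180 = −24520 kg P.
At t = 39.7 yr, e^(−t/τ) = e^(−1.146) = 0.3178, so ΔM = −7793 kg P and M = 73180 − 7793 = 65388 kg P.

65400 kg P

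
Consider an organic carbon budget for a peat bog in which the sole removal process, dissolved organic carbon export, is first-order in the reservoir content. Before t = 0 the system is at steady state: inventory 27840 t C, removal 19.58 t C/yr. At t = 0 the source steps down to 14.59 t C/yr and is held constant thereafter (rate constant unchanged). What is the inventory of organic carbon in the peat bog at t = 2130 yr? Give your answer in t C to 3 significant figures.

Residence time τ = M₀/F₀ = 1422 yr. The eventual steady state is M_∞ = M₀·(F₁/F₀) = 27840 × 14.59/19.58 = 20745 t C.
The anomaly ΔM(t) = M(t) − M_∞ decays as ΔM₀·e^(−t/τ) with ΔM₀ = 27840 − 20745 = 7095 t C.
At t = 2130 yr, e^(−t/τ) = e^(−1.498) = 0.2236, so ΔM = 1586 t C and M = 20745 + 1586 = 22331 t C.

22300 t C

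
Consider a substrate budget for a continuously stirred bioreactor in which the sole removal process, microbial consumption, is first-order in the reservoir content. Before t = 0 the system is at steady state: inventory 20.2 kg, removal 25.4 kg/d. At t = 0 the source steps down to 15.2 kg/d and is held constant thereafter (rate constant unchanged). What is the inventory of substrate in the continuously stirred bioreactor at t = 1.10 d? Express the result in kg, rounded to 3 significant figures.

14.1 kg

The sink rate constant is k = F₀/M₀ = 25.4/20.2 = 1.257 d⁻¹.
Solving dM/dt = F₁ − kM with M(0) = M₀ gives M(t) = F₁/k + (M₀ − F₁/k)·e^(−kt).
F₁/k = 15.2/1.257 = 12.088 kg; kt = 1.257 × 1.10 = 1.383, e^(−kt) = 0.2508.
M(1.10) = 12.088 + (20.2 − 12.088) × 0.2508 = 12.088 + 2.034 = 14.122 kg.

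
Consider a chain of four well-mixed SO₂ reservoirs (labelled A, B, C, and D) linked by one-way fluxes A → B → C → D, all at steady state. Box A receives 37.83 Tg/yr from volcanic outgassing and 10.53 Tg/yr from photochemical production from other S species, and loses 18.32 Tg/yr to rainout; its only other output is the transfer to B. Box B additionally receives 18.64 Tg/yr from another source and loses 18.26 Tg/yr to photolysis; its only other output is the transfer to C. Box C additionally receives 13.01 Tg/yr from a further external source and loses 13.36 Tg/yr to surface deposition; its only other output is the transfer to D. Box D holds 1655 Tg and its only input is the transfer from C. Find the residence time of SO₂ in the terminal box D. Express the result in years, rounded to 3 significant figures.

55.0 yr

Box A: F(A→B) = (37.83 + 10.53) − 18.32 = 30.040 Tg/yr.
Box B: F(B→C) = (30.040 + 18.64) − 18.26 = 30.420 Tg/yr.
Box C: F(C→D) = (30.420 + 13.01) − 13.36 = 30.070 Tg/yr.
Box D throughput = its input = 30.070 Tg/yr; τ = 1655 / 30.070 = 55.04 yr.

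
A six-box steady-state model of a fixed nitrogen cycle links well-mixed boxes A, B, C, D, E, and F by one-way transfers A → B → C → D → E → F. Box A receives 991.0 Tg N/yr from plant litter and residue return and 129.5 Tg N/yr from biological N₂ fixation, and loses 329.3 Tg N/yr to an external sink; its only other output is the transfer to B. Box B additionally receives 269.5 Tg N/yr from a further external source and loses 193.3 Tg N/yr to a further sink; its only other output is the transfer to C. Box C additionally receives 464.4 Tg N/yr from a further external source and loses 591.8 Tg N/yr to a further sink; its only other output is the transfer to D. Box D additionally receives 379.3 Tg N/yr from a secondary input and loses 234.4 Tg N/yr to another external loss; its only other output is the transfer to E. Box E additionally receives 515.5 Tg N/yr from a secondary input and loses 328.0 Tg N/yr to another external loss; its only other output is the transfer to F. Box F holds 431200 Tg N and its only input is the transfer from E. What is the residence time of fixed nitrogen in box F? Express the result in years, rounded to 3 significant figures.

402 yr

Box A: F(A→B) = (991.0 + 129.5) − 329.3 = 791.20 Tg N/yr.
Box B: F(B→C) = (791.20 + 269.5) − 193.3 = 867.40 Tg N/yr.
Box C: F(C→D) = (867.40 + 464.4) − 591.8 = 740.00 Tg N/yr.
Box D: F(D→E) = (740.00 + 379.3) − 234.4 = 884.90 Tg N/yr.
Box E: F(E→F) = (884.90 + 515.5) − 328.0 = 1072.4 Tg N/yr.
Box F throughput = its input = 1072.4 Tg N/yr; τ = 431200 / 1072.4 = 402.1 yr.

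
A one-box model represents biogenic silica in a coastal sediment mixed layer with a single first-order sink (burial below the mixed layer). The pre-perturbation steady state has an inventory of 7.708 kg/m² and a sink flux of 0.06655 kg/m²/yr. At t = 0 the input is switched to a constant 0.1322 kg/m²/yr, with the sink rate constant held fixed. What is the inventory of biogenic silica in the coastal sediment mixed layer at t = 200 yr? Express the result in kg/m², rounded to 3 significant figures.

14.0 kg/m²

The sink rate constant is k = F₀/M₀ = 0.06655/7.708 = 0.008634 yr⁻¹.
Solving dM/dt = F₁ − kM with M(0) = M₀ gives M(t) = F₁/k + (M₀ − F₁/k)·e^(−kt).
F₁/k = 0.1322/0.008634 = 15.312 kg/m²; kt = 0.008634 × 200 = 1.727, e^(−kt) = 0.1779.
M(200) = 15.312 + (7.708 − 15.312) × 0.1779 = 15.312 − 1.352 = 13.959 kg/m².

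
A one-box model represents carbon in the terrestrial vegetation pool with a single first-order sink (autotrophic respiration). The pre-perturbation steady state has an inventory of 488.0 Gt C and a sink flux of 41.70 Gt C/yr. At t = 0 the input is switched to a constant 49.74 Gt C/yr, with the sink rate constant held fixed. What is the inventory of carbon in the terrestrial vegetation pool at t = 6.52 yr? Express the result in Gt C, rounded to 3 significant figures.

528 Gt C

The sink rate constant is k = F₀/M₀ = 41.70/488.0 = 0.08545 yr⁻¹.
Solving dM/dt = F₁ − kM with M(0) = M₀ gives M(t) = F₁/k + (M₀ − F₁/k)·e^(−kt).
F₁/k = 49.74/0.08545 = 582.09 Gt C; kt = 0.08545 × 6.52 = 0.5571, e^(−kt) = 0.5728.
M(6.52) = 582.09 + (488.0 − 582.09) × 0.5728 = 582.09 − 53.90 = 528.19 Gt C.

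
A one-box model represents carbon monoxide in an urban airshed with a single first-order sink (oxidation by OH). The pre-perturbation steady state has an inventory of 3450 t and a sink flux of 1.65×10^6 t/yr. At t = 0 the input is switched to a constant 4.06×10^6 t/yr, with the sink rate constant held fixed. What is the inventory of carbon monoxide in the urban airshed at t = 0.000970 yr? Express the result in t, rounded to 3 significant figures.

5320 t

The sink rate constant is k = F₀/M₀ = 1.65×10^6/3450 = 478.3 yr⁻¹.
Solving dM/dt = F₁ − kM with M(0) = M₀ gives M(t) = F₁/k + (M₀ − F₁/k)·e^(−kt).
F₁/k = 4.06×10^6/478.3 = 8489.1 t; kt = 478.3 × 0.000970 = 0.4639, e^(−kt) = 0.6288.
M(0.000970) = 8489.1 + (3450 − 8489.1) × 0.6288 = 8489.1 − 3169 = 5320.4 t.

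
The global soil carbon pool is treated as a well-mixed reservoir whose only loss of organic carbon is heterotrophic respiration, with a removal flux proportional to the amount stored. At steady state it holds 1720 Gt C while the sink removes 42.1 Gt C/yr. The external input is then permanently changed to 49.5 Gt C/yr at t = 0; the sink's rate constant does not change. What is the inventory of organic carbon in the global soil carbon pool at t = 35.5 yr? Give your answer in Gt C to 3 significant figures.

The sink rate constant is k = F₀/M₀ = 42.1/1720 = 0.02448 yr⁻¹.
Solving dM/dt = F₁ − kM with M(0) = M₀ gives M(t) = F₁/k + (M₀ − F₁/k)·e^(−kt).
F₁/k = 49.5/0.02448 = 2022.3 Gt C; kt = 0.02448 × 35.5 = 0.8689, e^(−kt) = 0.4194.
M(35.5) = 2022.3 + (1720 − 2022.3) × 0.4194 = 2022.3 − 126.8 = 1895.5 Gt C.

1900 Gt C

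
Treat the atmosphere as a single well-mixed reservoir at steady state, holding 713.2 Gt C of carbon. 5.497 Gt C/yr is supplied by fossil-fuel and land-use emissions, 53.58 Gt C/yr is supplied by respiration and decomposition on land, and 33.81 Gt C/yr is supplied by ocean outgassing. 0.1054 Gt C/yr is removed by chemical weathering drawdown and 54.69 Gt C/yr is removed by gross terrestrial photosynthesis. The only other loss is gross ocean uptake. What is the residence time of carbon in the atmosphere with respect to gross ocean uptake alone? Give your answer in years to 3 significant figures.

18.7 yr

At steady state ΣF_in = ΣF_out.
ΣF_in = 5.497 + 53.58 + 33.81 = 92.887 Gt C/yr.
Gross ocean uptake flux = ΣF_in − (0.1054 + 54.69) = 92.887 − 54.80 = 38.09 Gt C/yr.
τ = M / F = 713.2 / 38.09 = 18.72 yr.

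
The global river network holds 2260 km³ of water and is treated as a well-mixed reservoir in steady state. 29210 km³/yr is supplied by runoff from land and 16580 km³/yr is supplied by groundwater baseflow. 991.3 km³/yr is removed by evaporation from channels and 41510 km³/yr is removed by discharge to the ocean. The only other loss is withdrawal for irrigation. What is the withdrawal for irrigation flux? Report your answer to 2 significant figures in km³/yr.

At steady state ΣF_in = ΣF_out.
ΣF_in = 29210 + 16580 = 45790 km³/yr.
Withdrawal for irrigation flux = ΣF_in − (991.3 + 41510) = 45790 − 42500 = 3289 km³/yr.

3300 km³/yr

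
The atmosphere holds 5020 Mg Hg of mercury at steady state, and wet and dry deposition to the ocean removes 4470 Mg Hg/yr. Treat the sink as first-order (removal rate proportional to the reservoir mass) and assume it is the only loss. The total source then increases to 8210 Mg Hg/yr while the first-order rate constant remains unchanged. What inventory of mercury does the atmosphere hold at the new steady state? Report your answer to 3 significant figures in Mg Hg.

9220 Mg Hg

Rate constant k = F/M = 4470 / 5020 = 0.8904 yr⁻¹.
At the new steady state, source = k·M_new ⇒ M_new = 8210 / 0.8904 = 9220 Mg Hg.
(Equivalently M_new = M × F_new/F_old = 5020 × 8210/4470.)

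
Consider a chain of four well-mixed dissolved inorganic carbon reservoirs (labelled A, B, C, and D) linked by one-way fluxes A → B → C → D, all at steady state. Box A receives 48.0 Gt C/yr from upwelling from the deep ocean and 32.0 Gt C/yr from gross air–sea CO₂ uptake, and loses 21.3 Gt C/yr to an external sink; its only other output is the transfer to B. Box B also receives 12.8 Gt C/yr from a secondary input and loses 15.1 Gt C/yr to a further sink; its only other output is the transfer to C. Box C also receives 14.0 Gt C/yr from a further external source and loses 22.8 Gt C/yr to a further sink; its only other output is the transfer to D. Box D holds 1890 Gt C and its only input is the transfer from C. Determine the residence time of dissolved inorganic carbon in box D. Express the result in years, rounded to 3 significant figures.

Box A: F(A→B) = (48.0 + 32.0) − 21.3 = 58.700 Gt C/yr.
Box B: F(B→C) = (58.700 + 12.8) − 15.1 = 56.400 Gt C/yr.
Box C: F(C→D) = (56.400 + 14.0) − 22.8 = 47.600 Gt C/yr.
Box D throughput = its input = 47.600 Gt C/yr; τ = 1890 / 47.600 = 39.71 yr.

39.7 yr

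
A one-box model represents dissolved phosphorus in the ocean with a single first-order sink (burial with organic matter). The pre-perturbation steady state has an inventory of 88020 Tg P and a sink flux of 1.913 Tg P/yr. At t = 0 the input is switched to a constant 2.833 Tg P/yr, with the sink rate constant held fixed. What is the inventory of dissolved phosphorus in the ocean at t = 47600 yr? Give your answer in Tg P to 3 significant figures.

115000 Tg P

τ = M₀/F₀ = 88020/1.913 = 46010 yr; rate constant k = 1/τ.
New steady state M_∞ = F₁/k = F₁·τ = 2.833 × 46010 = 130350 Tg P.
M(t) = M_∞ + (M₀ − M_∞)·e^(−t/τ); t/τ = 47600/46010 = 1.035, so e^(−t/τ) = 0.3554.
M(t) = 130350 − 42330 × 0.3554 = 115310 Tg P.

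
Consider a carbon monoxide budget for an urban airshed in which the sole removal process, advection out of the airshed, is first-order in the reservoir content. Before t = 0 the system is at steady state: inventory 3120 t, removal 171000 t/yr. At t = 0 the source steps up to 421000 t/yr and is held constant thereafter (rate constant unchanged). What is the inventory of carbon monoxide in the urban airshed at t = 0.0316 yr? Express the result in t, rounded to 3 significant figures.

Residence time τ = M₀/F₀ = 0.01825 yr. The eventual steady state is M_∞ = M₀·(F₁/F₀) = 3120 × 421000/171000 = 7681.4 t.
The anomaly ΔM(t) = M(t) − M_∞ decays as ΔM₀·e^(−t/τ) with ΔM₀ = 3120 − 7681.4 = −4561 t.
At t = 0.0316 yr, e^(−t/τ) = e^(−1.732) = 0.1769, so ΔM = −807.1 t and M = 7681.4 − 807.1 = 6874.3 t.

6870 t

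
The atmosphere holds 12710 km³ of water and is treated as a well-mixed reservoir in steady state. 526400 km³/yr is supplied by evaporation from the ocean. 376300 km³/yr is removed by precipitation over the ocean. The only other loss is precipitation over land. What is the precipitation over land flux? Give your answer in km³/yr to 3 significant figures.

At steady state ΣF_in = ΣF_out.
ΣF_in = 526400 km³/yr.
Precipitation over land flux = ΣF_in − (376300) = 526400 − 376300 = 150100 km³/yr.

150000 km³/yr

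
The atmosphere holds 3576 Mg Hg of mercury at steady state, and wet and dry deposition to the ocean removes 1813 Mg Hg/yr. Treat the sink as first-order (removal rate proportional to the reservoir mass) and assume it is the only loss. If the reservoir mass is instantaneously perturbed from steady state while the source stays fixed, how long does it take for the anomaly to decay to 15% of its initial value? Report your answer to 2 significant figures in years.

3.7 yr

For a linear reservoir the anomaly decays as exp(−t/τ) with τ = M/F = 3576/1813 = 1.972 yr.
exp(−t/τ) = 0.15 ⇒ t = −τ ln(0.15) = 1.972 × 1.897 = 3.742 yr.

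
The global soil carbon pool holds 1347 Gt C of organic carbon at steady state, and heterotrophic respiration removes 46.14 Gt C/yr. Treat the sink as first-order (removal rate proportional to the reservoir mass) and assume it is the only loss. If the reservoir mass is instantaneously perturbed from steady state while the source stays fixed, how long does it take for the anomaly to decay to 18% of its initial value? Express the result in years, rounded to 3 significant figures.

For a linear reservoir the anomaly decays as exp(−t/τ) with τ = M/F = 1347/46.14 = 29.19 yr.
exp(−t/τ) = 0.18 ⇒ t = −τ ln(0.18) = 29.19 × 1.715 = 50.06 yr.

50.1 yr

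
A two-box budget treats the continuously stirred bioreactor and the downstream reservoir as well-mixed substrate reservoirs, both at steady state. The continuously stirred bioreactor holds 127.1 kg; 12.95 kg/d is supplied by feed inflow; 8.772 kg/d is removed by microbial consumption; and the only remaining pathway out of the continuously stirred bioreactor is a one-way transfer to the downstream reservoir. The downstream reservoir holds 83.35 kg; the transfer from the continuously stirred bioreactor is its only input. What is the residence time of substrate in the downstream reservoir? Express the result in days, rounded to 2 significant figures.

Balance the continuously stirred bioreactor: ΣF_in = 12.950 kg/d.
Transfer to the downstream reservoir = ΣF_in − (8.772) = 4.1780 kg/d.
At steady state the output of the downstream reservoir equals its input, 4.1780 kg/d.
τ = M / F = 83.35 / 4.1780 = 19.95 d.

20 d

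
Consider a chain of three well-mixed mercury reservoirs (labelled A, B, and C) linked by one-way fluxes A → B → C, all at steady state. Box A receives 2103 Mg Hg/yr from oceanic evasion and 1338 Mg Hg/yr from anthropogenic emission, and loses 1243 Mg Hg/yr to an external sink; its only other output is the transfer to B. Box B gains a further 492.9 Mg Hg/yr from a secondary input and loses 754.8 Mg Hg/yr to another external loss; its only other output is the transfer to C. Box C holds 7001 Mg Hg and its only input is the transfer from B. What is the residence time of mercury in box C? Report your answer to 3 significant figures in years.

3.62 yr

Box A: F(A→B) = (2103 + 1338) − 1243 = 2198.0 Mg Hg/yr.
Box B: F(B→C) = (2198.0 + 492.9) − 754.8 = 1936.1 Mg Hg/yr.
Box C throughput = its input = 1936.1 Mg Hg/yr; τ = 7001 / 1936.1 = 3.616 yr.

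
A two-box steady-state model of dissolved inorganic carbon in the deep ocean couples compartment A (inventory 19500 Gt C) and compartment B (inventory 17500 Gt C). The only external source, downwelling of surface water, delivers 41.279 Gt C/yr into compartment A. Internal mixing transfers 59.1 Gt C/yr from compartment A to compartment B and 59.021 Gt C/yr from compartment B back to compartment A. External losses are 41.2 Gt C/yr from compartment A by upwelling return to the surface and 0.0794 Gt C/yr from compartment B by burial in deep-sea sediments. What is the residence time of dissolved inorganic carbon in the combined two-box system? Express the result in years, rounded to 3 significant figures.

896 yr

For the system as a whole, the A↔B exchange is internal and contributes nothing to the throughput; only the external sinks remove mass.
M_total = 19500 + 17500 = 37000 Gt C.
ΣF_external_out = 41.2 + 0.0794 = 41.279 Gt C/yr.
τ = M_total / ΣF_ext = 37000 / 41.279 = 896.3 yr.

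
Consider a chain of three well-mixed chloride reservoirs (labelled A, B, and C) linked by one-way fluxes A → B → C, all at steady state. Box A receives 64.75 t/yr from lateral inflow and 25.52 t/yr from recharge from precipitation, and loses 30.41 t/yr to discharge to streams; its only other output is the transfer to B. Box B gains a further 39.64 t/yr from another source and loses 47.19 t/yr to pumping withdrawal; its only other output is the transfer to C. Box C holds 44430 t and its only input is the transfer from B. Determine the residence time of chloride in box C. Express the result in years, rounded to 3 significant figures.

Box A: F(A→B) = (64.75 + 25.52) − 30.41 = 59.860 t/yr.
Box B: F(B→C) = (59.860 + 39.64) − 47.19 = 52.310 t/yr.
Box C throughput = its input = 52.310 t/yr; τ = 44430 / 52.310 = 849.4 yr.

849 yr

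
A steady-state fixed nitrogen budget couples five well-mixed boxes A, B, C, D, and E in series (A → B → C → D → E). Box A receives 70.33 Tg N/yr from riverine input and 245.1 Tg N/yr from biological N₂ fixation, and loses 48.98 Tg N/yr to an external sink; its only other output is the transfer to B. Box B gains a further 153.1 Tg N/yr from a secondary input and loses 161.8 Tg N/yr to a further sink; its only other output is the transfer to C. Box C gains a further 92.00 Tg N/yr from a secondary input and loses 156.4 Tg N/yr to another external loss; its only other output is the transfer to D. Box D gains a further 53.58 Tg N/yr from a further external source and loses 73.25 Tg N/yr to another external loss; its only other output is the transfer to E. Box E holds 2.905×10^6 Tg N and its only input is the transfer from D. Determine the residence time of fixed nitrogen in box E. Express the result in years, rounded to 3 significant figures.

Box A: F(A→B) = (70.33 + 245.1) − 48.98 = 266.45 Tg N/yr.
Box B: F(B→C) = (266.45 + 153.1) − 161.8 = 257.75 Tg N/yr.
Box C: F(C→D) = (257.75 + 92.00) − 156.4 = 193.35 Tg N/yr.
Box D: F(D→E) = (193.35 + 53.58) − 73.25 = 173.68 Tg N/yr.
Box E throughput = its input = 173.68 Tg N/yr; τ = 2.905×10^6 / 173.68 = 16730 yr.

16700 yr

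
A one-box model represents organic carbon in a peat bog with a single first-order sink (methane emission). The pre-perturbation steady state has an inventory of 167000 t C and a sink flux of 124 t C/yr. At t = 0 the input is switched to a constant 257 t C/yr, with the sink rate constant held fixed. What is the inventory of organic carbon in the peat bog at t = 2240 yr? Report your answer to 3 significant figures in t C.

The sink rate constant is k = F₀/M₀ = 124/167000 = 0.0007425 yr⁻¹.
Solving dM/dt = F₁ − kM with M(0) = M₀ gives M(t) = F₁/k + (M₀ − F₁/k)·e^(−kt).
F₁/k = 257/0.0007425 = 346120 t C; kt = 0.0007425 × 2240 = 1.663, e^(−kt) = 0.1895.
M(2240) = 346120 + (167000 − 346120) × 0.1895 = 346120 − 33950 = 312170 t C.

312000 t C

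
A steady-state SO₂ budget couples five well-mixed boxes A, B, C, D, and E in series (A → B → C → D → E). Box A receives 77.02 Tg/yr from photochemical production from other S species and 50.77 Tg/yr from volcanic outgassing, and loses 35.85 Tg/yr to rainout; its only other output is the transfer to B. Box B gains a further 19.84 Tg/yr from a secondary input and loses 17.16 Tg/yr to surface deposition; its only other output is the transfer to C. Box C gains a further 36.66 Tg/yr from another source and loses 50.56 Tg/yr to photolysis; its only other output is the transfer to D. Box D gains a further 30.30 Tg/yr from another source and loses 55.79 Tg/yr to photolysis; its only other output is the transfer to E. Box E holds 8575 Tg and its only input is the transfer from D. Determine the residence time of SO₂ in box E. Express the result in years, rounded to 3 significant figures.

Box A: F(A→B) = (77.02 + 50.77) − 35.85 = 91.940 Tg/yr.
Box B: F(B→C) = (91.940 + 19.84) − 17.16 = 94.620 Tg/yr.
Box C: F(C→D) = (94.620 + 36.66) − 50.56 = 80.720 Tg/yr.
Box D: F(D→E) = (80.720 + 30.30) − 55.79 = 55.230 Tg/yr.
Box E throughput = its input = 55.230 Tg/yr; τ = 8575 / 55.230 = 155.3 yr.

155 yr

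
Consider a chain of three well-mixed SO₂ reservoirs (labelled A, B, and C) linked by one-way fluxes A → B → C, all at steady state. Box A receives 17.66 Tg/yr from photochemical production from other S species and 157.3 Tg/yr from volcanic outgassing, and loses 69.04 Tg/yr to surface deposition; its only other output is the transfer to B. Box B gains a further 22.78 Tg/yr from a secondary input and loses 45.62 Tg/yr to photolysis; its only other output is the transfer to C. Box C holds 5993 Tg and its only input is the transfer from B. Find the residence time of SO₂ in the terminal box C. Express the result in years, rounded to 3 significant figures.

Box A: F(A→B) = (17.66 + 157.3) − 69.04 = 105.92 Tg/yr.
Box B: F(B→C) = (105.92 + 22.78) − 45.62 = 83.080 Tg/yr.
Box C throughput = its input = 83.080 Tg/yr; τ = 5993 / 83.080 = 72.14 yr.

72.1 yr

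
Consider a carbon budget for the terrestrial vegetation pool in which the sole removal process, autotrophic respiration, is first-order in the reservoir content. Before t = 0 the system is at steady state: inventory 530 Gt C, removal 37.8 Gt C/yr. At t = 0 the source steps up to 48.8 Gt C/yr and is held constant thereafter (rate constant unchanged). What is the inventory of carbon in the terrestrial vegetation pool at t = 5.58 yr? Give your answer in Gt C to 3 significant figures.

581 Gt C

The sink rate constant is k = F₀/M₀ = 37.8/530 = 0.07132 yr⁻¹.
Solving dM/dt = F₁ − kM with M(0) = M₀ gives M(t) = F₁/k + (M₀ − F₁/k)·e^(−kt).
F₁/k = 48.8/0.07132 = 684.23 Gt C; kt = 0.07132 × 5.58 = 0.3980, e^(−kt) = 0.6717.
M(5.58) = 684.23 + (530 − 684.23) × 0.6717 = 684.23 − 103.6 = 580.64 Gt C.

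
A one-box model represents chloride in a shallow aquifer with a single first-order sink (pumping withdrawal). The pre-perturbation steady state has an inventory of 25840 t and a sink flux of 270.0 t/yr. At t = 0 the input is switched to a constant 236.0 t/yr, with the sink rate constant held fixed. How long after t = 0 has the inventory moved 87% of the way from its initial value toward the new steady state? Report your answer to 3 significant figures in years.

τ = M₀/F₀ = 25840/270.0 = 95.70 yr.
The remaining gap fraction is e^(−t/τ); 87% covered ⇒ e^(−t/τ) = 0.130.
t = −τ ln(0.130) = 95.70 × 2.040 = 195.3 yr.

195 yr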